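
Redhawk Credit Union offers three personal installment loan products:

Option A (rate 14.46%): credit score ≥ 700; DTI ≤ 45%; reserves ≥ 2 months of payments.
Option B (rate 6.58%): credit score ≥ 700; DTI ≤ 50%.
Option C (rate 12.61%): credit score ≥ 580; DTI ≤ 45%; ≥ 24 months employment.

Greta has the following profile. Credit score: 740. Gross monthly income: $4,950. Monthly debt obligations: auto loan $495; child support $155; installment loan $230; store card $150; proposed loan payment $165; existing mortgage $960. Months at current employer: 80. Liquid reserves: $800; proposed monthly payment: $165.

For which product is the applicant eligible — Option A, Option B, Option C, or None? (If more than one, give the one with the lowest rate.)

Total debts = (495 + 155 + 230 + 150 + 165 + 960) = 2,155; DTI = 2,155/4,950 = 43.5%.
Reserves = 800/165 = 4.8 months.
Option A: score 740 ≥ 700; DTI 43.5% ≤ 45%; reserves 4.8 ≥ 2 mo → qualifies.
Option B: score 740 ≥ 700; DTI 43.5% ≤ 50% → qualifies.
Option C: score 740 ≥ 580; DTI 43.5% ≤ 45%; employment 80 ≥ 24 mo → qualifies.
Qualifying: Option A, Option B, Option C. Lowest rate is 6.58% → Option B.

Option B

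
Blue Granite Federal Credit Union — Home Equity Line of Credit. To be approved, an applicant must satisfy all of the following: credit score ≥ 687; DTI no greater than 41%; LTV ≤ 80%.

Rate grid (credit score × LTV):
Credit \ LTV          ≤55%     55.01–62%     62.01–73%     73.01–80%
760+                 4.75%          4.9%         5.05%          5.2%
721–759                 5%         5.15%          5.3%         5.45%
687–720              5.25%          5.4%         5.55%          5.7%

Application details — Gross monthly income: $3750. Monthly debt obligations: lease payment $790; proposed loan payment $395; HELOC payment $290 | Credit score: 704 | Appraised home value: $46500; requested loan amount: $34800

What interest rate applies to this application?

Credit score 704 ≥ 687; Total monthly debts = (790 + 395 + 290) = 1,475. Debt-to-income = 1,475/3,750 = 39.3% — meets 41% limit
Loan-to-value = 34,800/46,500 = 74.8% — pass (80% max)
Credit 704 → row 687–720; LTV 74.8% → column 73.01–80%. Grid cell → 5.7%.

5.7%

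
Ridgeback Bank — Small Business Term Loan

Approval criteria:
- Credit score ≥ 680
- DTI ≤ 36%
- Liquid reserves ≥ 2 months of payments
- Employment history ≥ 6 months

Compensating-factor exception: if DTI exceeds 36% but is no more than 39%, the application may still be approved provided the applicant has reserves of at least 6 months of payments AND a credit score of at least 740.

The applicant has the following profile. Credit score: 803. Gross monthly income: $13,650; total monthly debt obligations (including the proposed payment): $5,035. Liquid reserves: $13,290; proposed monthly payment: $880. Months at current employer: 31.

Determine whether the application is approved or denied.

Credit score 803 ≥ 680 (meets base)
DTI: 5,035 ÷ 13,650 = 36.9%, over the 36% base limit.
Reserves = 13,290/880 = 15.1 months ≥ 2
Employment 31 ≥ 6 months
DTI 36.9% is within the 36%–39% exception band; checking compensating factors.
Reserves 15.1 ≥ 6 months; credit score 803 ≥ 740.
Both override conditions satisfied; DTI exception granted.

Approved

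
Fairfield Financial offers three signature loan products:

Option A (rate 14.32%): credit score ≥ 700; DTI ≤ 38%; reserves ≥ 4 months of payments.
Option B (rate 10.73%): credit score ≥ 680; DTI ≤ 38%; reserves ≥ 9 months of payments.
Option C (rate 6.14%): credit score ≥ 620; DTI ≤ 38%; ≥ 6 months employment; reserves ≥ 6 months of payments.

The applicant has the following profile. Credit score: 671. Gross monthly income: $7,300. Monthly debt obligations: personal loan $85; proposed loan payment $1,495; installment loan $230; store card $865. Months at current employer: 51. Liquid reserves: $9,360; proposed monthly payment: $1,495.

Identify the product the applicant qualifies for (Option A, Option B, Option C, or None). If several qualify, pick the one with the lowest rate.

Option C

Total debts = (85 + 1,495 + 230 + 865) = 2,675; DTI = 2,675/7,300 = 36.6%.
Reserves = 9,360/1,495 = 6.3 months.
Option A: score 671 < 700; DTI 36.6% ≤ 38%; reserves 6.3 ≥ 4 mo → does not qualify.
Option B: score 671 < 680; DTI 36.6% ≤ 38%; reserves 6.3 < 9 mo → does not qualify.
Option C: score 671 ≥ 620; DTI 36.6% ≤ 38%; employment 51 ≥ 6 mo; reserves 6.3 ≥ 6 mo → qualifies.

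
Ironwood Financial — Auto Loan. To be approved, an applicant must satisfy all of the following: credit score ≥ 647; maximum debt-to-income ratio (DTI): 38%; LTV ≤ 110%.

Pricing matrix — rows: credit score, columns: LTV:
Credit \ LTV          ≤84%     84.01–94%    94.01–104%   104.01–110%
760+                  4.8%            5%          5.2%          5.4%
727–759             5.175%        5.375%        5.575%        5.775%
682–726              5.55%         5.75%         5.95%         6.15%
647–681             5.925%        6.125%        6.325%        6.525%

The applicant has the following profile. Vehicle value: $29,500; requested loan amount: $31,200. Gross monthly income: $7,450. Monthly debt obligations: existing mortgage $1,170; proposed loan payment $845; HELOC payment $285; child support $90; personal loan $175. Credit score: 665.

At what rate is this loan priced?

6.525%

Credit score 665 ≥ 647; Total monthly debts = (1,170 + 845 + 285 + 90 + 175) = 2,565. Debt-to-income = 2,565/7,450 = 34.4% — meets 38% limit
Loan-to-value = 31,200/29,500 = 105.8% — pass (110% max)
Row: 665 falls in 647–681. Column: 105.8% falls in 104.01–110%. Rate = 6.525%.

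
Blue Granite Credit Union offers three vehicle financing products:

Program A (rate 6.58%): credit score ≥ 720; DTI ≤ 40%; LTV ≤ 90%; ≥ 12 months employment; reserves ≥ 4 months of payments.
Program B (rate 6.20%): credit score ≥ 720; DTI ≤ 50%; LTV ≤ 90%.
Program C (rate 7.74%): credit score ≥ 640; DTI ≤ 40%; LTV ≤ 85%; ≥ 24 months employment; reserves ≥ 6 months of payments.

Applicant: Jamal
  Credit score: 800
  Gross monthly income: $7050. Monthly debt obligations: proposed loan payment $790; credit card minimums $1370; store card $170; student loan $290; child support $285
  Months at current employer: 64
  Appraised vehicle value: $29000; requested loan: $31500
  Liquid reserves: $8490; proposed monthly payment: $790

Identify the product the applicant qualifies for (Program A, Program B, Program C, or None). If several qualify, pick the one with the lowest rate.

None

Total debts = (790 + 1,370 + 170 + 290 + 285) = 2,905; DTI = 2,905/7,050 = 41.2%.
LTV = 31,500/29,000 = 108.6%.
Reserves = 8,490/790 = 10.7 months.
Program A: score 800 ≥ 720; DTI 41.2% > 40%; LTV 108.6% > 90%; employment 64 ≥ 12 mo; reserves 10.7 ≥ 4 mo → does not qualify.
Program B: score 800 ≥ 720; DTI 41.2% ≤ 50%; LTV 108.6% > 90% → does not qualify.
Program C: score 800 ≥ 640; DTI 41.2% > 40%; LTV 108.6% > 85%; employment 64 ≥ 24 mo; reserves 10.7 ≥ 6 mo → does not qualify.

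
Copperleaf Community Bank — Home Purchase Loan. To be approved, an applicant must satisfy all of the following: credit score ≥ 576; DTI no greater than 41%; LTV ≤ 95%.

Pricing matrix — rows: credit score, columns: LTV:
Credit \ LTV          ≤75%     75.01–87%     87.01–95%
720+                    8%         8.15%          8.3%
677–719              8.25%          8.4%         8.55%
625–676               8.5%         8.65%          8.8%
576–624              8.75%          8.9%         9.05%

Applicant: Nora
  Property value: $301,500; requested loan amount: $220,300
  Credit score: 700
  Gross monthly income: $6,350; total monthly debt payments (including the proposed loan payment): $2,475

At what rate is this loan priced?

Credit score 700 ≥ 576; DTI = 2,475/6,350 = 39% ≤ 41%
LTV: 220,300 ÷ 301,500 = 73.1%, within 95% cap
Credit 700 → row 677–719; LTV 73.1% → column ≤75%. Grid cell → 8.25%.

8.25%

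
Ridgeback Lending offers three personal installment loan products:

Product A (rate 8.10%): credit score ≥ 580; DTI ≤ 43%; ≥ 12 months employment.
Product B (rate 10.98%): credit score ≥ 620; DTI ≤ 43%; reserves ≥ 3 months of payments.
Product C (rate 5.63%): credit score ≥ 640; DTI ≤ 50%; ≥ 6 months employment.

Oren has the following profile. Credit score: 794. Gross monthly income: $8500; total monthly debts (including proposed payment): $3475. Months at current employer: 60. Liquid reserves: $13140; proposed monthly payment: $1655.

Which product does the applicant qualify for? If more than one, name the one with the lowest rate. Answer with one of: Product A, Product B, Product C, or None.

Product C

DTI = 3,475/8,500 = 40.9%.
Reserves = 13,140/1,655 = 7.9 months.
Product A: score 794 ≥ 580; DTI 40.9% ≤ 43%; employment 60 ≥ 12 mo → qualifies.
Product B: score 794 ≥ 620; DTI 40.9% ≤ 43%; reserves 7.9 ≥ 3 mo → qualifies.
Product C: score 794 ≥ 640; DTI 40.9% ≤ 50%; employment 60 ≥ 6 mo → qualifies.
Qualifying: Product A, Product B, Product C. Lowest rate is 5.63% → Product C.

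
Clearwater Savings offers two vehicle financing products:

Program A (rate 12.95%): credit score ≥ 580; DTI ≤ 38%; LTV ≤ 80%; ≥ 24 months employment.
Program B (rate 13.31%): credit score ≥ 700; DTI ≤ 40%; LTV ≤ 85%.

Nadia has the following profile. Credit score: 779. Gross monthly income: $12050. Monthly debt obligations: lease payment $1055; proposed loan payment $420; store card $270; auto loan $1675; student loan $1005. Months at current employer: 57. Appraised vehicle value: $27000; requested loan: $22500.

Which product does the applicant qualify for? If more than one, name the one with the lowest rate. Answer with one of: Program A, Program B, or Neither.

Program B

Total debts = (1,055 + 420 + 270 + 1,675 + 1,005) = 4,425; DTI = 4,425/12,050 = 36.7%.
LTV = 22,500/27,000 = 83.3%.
Program A: score 779 ≥ 580; DTI 36.7% ≤ 38%; LTV 83.3% > 80%; employment 57 ≥ 24 mo → does not qualify.
Program B: score 779 ≥ 700; DTI 36.7% ≤ 40%; LTV 83.3% ≤ 85% → qualifies.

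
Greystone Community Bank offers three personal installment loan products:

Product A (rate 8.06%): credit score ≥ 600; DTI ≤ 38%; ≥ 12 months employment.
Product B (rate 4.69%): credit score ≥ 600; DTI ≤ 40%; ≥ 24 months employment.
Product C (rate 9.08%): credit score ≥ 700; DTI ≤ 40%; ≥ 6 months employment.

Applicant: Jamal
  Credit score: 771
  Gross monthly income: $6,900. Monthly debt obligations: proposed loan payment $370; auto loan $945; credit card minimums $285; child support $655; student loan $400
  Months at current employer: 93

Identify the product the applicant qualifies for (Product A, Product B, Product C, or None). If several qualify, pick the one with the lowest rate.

Total debts = (370 + 945 + 285 + 655 + 400) = 2,655; DTI = 2,655/6,900 = 38.5%.
Product A: score 771 ≥ 600; DTI 38.5% > 38%; employment 93 ≥ 12 mo → does not qualify.
Product B: score 771 ≥ 600; DTI 38.5% ≤ 40%; employment 93 ≥ 24 mo → qualifies.
Product C: score 771 ≥ 700; DTI 38.5% ≤ 40%; employment 93 ≥ 6 mo → qualifies.
Qualifying: Product B, Product C. Lowest rate is 4.69% → Product B.

Product B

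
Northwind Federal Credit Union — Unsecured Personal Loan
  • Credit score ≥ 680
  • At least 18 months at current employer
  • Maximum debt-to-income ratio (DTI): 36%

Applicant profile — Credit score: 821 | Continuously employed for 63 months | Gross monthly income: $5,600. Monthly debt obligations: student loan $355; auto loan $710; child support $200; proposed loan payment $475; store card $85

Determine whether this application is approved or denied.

Approved

Credit score 821 ≥ 680 (meets)
Employment 63 ≥ 18 months
Total monthly debts = (355 + 710 + 200 + 475 + 85) = 1,825. DTI = 1,825/5,600 = 32.6% ≤ 36%
All criteria satisfied.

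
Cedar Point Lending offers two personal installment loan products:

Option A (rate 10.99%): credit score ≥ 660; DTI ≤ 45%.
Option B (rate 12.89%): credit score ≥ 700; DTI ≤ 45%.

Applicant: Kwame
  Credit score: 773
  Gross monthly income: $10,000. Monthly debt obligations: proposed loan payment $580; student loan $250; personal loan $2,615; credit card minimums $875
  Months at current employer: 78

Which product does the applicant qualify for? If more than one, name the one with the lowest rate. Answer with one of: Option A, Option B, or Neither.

Total debts = (580 + 250 + 2,615 + 875) = 4,320; DTI = 4,320/10,000 = 43.2%.
Option A: score 773 ≥ 660; DTI 43.2% ≤ 45% → qualifies.
Option B: score 773 ≥ 700; DTI 43.2% ≤ 45% → qualifies.
Qualifying: Option A, Option B. Lowest rate is 10.99% → Option A.

Option A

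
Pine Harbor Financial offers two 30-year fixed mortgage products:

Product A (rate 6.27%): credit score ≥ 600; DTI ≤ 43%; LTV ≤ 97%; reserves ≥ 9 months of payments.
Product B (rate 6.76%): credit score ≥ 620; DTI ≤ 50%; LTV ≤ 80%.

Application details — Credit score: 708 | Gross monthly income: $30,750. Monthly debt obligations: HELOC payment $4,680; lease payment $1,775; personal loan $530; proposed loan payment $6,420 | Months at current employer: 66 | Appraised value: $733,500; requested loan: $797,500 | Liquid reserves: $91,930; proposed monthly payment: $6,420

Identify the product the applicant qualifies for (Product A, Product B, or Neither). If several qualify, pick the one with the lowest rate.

Neither

Total debts = (4,680 + 1,775 + 530 + 6,420) = 13,405; DTI = 13,405/30,750 = 43.6%.
LTV = 797,500/733,500 = 108.7%.
Reserves = 91,930/6,420 = 14.3 months.
Product A: score 708 ≥ 600; DTI 43.6% > 43%; LTV 108.7% > 97%; reserves 14.3 ≥ 9 mo → does not qualify.
Product B: score 708 ≥ 620; DTI 43.6% ≤ 50%; LTV 108.7% > 80% → does not qualify.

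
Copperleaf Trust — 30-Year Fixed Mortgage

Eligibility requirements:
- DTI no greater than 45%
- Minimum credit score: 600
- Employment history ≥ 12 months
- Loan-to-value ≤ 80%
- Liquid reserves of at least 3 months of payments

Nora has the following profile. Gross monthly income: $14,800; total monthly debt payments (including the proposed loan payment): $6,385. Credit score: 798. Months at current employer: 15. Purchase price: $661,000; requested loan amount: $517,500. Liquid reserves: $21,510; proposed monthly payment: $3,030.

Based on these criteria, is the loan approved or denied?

Approved

DTI = 6,385/14,800 = 43.1% ≤ 45%
Credit score 798 ≥ 600 (meets)
Employment 15 ≥ 12 months
Loan-to-value = 517,500/661,000 = 78.3% — pass (80% max)
Reserves: 21,510 ÷ 3,030 = 7.1 months (meets 3-month minimum)
All criteria satisfied.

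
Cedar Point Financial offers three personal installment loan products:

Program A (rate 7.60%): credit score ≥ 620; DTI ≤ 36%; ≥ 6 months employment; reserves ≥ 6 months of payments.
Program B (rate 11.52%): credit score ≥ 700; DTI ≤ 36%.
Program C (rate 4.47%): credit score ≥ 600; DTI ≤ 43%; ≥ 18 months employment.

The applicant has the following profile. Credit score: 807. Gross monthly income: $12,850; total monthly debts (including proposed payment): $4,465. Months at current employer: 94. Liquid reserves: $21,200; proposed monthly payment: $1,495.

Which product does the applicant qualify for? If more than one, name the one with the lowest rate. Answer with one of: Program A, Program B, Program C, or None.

DTI = 4,465/12,850 = 34.7%.
Reserves = 21,200/1,495 = 14.2 months.
Program A: score 807 ≥ 620; DTI 34.7% ≤ 36%; employment 94 ≥ 6 mo; reserves 14.2 ≥ 6 mo → qualifies.
Program B: score 807 ≥ 700; DTI 34.7% ≤ 36% → qualifies.
Program C: score 807 ≥ 600; DTI 34.7% ≤ 43%; employment 94 ≥ 18 mo → qualifies.
Qualifying: Program A, Program B, Program C. Lowest rate is 4.47% → Program C.

Program C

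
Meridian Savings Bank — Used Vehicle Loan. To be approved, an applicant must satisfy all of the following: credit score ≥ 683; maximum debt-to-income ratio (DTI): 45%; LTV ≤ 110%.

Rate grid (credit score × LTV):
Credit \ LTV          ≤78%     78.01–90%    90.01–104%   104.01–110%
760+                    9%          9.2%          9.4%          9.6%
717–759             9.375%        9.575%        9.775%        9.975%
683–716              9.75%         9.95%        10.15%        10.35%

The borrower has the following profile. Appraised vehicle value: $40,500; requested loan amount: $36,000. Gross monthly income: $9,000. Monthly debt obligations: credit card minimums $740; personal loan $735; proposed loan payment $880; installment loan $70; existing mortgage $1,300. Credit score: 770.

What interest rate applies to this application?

Credit score 770 ≥ 683; Total monthly debts = (740 + 735 + 880 + 70 + 1,300) = 3,725. DTI = 3,725/9,000 = 41.4% ≤ 45%
LTV: 36,000 ÷ 40,500 = 88.9%, within 110% cap
Credit 770 → row 760+; LTV 88.9% → column 78.01–90%. Grid cell → 9.2%.

9.2%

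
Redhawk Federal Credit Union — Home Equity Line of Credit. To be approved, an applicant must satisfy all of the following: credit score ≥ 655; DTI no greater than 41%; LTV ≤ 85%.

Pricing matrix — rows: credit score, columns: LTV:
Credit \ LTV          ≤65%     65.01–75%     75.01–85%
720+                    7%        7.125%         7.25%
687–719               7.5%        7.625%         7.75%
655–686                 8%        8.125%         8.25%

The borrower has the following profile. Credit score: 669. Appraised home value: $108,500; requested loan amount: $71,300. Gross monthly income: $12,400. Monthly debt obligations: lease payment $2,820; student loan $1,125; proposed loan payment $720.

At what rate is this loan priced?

8.125%

Credit score 669 ≥ 655; Total monthly debts = (2,820 + 1,125 + 720) = 4,665. Debt-to-income = 4,665/12,400 = 37.6% — meets 41% limit
LTV = 71,300/108,500 = 65.7% ≤ 85%
Row: 669 falls in 655–686. Column: 65.7% falls in 65.01–75%. Rate = 8.125%.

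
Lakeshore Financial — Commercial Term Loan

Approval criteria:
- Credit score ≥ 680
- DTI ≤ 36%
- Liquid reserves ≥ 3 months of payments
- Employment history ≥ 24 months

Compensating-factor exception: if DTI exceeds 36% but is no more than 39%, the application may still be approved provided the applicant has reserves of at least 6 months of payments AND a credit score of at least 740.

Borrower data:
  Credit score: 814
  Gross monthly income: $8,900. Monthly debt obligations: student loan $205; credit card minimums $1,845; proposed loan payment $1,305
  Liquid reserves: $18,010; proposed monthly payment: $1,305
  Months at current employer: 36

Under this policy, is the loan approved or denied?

Approved

Credit score 814 ≥ 680 (meets base)
Total debts = (205 + 1,845 + 1,305) = 3,355. DTI: 3,355 ÷ 8,900 = 37.7%, over the 36% base limit.
Reserves: 18,010 ÷ 1,305 = 13.8 months (meets 3-month minimum)
Employment 36 ≥ 24 months
37.7% falls in the override range (36%–39%), so the compensating-factor test applies.
Override check — reserves: 13.8 mo (ok); score: 814 (ok).
Both override conditions satisfied; DTI exception granted.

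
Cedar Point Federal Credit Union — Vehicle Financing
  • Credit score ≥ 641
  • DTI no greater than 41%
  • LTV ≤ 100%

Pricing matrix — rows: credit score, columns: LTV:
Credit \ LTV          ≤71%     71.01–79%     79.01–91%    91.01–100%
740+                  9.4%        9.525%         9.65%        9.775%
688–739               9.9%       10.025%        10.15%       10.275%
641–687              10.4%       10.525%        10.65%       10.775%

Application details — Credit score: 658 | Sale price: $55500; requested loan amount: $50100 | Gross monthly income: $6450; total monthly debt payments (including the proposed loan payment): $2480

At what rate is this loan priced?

10.65%

Credit score 658 ≥ 641; Debt-to-income = 2,480/6,450 = 38.4% — meets 41% limit
Loan-to-value = 50,100/55,500 = 90.3% — pass (100% max)
Credit 658 → row 641–687; LTV 90.3% → column 79.01–91%. Grid cell → 10.65%.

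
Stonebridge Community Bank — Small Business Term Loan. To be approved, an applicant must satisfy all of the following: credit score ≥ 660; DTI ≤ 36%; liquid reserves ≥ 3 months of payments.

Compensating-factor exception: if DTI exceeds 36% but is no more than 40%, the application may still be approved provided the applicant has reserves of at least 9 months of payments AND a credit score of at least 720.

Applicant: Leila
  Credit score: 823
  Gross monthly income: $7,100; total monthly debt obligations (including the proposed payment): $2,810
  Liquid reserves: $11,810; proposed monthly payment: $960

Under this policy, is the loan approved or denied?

Approved

Credit score 823 ≥ 660 (meets base)
DTI: 2,810 ÷ 7,100 = 39.6%, over the 36% base limit.
Reserves: 11,810 ÷ 960 = 12.3 months (meets 3-month minimum)
DTI 39.6% is within the 36%–40% exception band; checking compensating factors.
Override check — reserves: 12.3 mo (ok); score: 823 (ok).
Both compensating conditions met → exception applies.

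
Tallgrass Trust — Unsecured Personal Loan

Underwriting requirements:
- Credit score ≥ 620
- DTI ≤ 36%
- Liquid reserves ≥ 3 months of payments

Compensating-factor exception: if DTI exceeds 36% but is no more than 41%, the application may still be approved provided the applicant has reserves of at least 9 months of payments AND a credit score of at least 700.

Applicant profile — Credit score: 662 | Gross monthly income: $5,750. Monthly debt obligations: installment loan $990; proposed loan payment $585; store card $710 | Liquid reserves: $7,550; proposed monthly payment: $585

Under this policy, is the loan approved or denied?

Denied

Credit score 662 ≥ 620 (meets base)
Total debts = (990 + 585 + 710) = 2,285. DTI: 2,285 ÷ 5,750 = 39.7%, over the 36% base limit.
Reserves: 7,550 ÷ 585 = 12.9 months (meets 3-month minimum)
DTI 39.7% is within the 36%–41% exception band; checking compensating factors.
Reserves 12.9 ≥ 9 months; credit score 662 < 700.
Compensating-factor requirement not fully met.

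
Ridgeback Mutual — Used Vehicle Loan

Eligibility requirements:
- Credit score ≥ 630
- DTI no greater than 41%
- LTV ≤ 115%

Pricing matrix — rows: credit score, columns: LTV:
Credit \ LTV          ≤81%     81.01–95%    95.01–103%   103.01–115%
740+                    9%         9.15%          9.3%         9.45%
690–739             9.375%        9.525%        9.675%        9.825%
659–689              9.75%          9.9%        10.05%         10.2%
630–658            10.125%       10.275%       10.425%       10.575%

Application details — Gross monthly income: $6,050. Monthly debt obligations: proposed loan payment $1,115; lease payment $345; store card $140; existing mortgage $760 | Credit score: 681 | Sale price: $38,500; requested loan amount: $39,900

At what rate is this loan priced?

10.2%

Credit score 681 ≥ 630; Total monthly debts = (1,115 + 345 + 140 + 760) = 2,360. DTI = 2,360/6,050 = 39% ≤ 41%
Loan-to-value = 39,900/38,500 = 103.6% — pass (115% max)
Row: 681 falls in 659–689. Column: 103.6% falls in 103.01–115%. Rate = 10.2%.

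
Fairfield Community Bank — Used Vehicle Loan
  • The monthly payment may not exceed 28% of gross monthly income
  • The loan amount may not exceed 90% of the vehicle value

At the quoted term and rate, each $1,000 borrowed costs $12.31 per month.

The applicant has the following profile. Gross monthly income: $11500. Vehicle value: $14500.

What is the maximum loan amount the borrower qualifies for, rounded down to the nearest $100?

Payment cap: 28% × $11,500 = $3,220/month.
At $12.31 per $1,000, that supports 3,220/12.31 × 1,000 ≈ $261,575 → $261,500.
LTV cap: 90% × $14,500 = $13,050 → $13,000.
Binding constraint: loan-to-value.

$13,000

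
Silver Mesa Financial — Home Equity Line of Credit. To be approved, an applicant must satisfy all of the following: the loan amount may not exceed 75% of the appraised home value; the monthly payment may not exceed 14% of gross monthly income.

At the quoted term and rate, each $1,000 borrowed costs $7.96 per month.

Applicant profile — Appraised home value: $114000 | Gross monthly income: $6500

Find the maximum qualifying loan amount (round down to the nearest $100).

Payment cap: 14% × $6,500 = $910/month.
At $7.96 per $1,000, that supports 910/7.96 × 1,000 ≈ $114,321 → $114,300.
LTV cap: 75% × $114,000 = $85,500 → $85,500.
Binding constraint: loan-to-value.

$85,500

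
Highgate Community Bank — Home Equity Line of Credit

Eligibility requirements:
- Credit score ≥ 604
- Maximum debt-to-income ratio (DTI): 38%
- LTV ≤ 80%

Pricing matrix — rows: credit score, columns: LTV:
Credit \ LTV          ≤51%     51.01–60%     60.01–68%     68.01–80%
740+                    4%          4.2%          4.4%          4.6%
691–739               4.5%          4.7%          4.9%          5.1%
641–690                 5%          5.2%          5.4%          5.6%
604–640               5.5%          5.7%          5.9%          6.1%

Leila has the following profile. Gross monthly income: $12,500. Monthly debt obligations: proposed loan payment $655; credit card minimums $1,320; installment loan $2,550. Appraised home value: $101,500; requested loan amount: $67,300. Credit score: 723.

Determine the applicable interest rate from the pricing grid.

4.9%

Credit score 723 ≥ 604; Total monthly debts = (655 + 1,320 + 2,550) = 4,525. DTI = 4,525/12,500 = 36.2% ≤ 38%
LTV = 67,300/101,500 = 66.3% ≤ 80%
Credit 723 → row 691–739; LTV 66.3% → column 60.01–68%. Grid cell → 4.9%.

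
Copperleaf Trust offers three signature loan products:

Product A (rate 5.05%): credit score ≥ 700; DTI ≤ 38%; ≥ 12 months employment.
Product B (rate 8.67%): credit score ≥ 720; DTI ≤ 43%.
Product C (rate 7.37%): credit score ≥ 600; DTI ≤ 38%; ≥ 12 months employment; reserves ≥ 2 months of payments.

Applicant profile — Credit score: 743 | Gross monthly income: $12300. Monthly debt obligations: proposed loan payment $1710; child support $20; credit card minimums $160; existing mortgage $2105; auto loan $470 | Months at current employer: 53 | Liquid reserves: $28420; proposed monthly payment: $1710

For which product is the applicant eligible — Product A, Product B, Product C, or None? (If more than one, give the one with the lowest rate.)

Total debts = (1,710 + 20 + 160 + 2,105 + 470) = 4,465; DTI = 4,465/12,300 = 36.3%.
Reserves = 28,420/1,710 = 16.6 months.
Product A: score 743 ≥ 700; DTI 36.3% ≤ 38%; employment 53 ≥ 12 mo → qualifies.
Product B: score 743 ≥ 720; DTI 36.3% ≤ 43% → qualifies.
Product C: score 743 ≥ 600; DTI 36.3% ≤ 38%; employment 53 ≥ 12 mo; reserves 16.6 ≥ 2 mo → qualifies.
Qualifying: Product A, Product B, Product C. Lowest rate is 5.05% → Product A.

Product A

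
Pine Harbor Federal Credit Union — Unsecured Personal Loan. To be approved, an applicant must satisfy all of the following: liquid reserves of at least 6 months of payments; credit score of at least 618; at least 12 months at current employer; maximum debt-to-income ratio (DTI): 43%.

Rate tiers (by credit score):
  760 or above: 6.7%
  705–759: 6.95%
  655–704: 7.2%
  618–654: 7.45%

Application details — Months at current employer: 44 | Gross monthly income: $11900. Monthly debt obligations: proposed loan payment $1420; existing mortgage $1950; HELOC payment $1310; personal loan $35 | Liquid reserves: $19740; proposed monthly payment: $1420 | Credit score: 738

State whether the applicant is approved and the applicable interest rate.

Credit score 738 ≥ 618 (meets minimum)
Reserves = 19,740/1,420 = 13.9 months ≥ 6
Employment 44 ≥ 12 months
Total monthly debts = (1,420 + 1,950 + 1,310 + 35) = 4,715. DTI = 4,715/11,900 = 39.6% ≤ 43%
All requirements met. Score 738 falls in the 705–759 tier → 6.95%.

Approved at 6.95%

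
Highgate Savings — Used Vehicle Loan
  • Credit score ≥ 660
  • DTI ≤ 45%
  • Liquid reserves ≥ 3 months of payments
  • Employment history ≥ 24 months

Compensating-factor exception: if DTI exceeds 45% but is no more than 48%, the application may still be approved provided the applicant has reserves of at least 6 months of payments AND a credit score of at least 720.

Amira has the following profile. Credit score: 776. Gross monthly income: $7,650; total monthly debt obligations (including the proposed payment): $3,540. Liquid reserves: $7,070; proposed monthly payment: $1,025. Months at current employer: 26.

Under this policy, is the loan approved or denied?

Approved

Credit score 776 ≥ 660 (meets base)
DTI = 3,540/7,650 = 46.3% > 45% — standard DTI limit exceeded.
Reserves: 7,070 ÷ 1,025 = 6.9 months (meets 3-month minimum)
Employment 26 ≥ 24 months
DTI 46.3% is within the 45%–48% exception band; checking compensating factors.
Override check — reserves: 6.9 mo (ok); score: 776 (ok).
Both compensating conditions met → exception applies.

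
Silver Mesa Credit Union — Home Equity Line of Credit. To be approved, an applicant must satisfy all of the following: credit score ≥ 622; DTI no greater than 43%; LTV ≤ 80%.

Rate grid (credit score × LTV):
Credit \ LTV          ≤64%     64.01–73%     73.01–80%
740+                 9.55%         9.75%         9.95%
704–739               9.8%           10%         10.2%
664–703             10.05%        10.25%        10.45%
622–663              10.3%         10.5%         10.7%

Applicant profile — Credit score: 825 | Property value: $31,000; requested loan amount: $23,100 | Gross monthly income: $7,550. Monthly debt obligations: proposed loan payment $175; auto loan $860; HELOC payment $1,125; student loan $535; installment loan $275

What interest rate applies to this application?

9.95%

Credit score 825 ≥ 622; Total monthly debts = (175 + 860 + 1,125 + 535 + 275) = 2,970. Debt-to-income = 2,970/7,550 = 39.3% — meets 43% limit
Loan-to-value = 23,100/31,000 = 74.5% — pass (80% max)
Score 825 is in the 740+ band; LTV 74.5% is in the 73.01–80% band → 9.95%.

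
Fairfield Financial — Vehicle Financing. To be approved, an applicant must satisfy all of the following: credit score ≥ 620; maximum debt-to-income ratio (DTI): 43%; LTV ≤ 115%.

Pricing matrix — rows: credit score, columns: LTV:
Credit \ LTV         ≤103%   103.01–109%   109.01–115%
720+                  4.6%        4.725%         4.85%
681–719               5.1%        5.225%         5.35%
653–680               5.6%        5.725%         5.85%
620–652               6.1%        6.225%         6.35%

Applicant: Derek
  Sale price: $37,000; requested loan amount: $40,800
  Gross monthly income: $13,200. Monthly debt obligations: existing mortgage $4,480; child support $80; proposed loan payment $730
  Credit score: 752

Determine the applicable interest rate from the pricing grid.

4.85%

Credit score 752 ≥ 620; Total monthly debts = (4,480 + 80 + 730) = 5,290. DTI = 5,290/13,200 = 40.1% ≤ 43%
Loan-to-value = 40,800/37,000 = 110.3% — pass (115% max)
Credit 752 → row 720+; LTV 110.3% → column 109.01–115%. Grid cell → 4.85%.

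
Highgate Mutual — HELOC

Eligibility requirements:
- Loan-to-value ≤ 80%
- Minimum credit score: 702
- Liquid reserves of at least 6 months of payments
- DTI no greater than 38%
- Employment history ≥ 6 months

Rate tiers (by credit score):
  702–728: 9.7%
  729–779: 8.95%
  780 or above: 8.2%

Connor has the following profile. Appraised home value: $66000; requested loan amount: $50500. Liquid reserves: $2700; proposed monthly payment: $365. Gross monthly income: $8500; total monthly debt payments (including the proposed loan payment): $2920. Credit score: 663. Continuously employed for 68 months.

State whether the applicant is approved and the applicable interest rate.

Credit score 663 < 702 (below minimum)
DTI: 2,920 ÷ 8,500 = 34.4%, within the 38% cap
LTV = 50,500/66,000 = 76.5% ≤ 80%
Liquid reserves cover 2,700/365 = 7.4 months — ≥ 6 required
Employment 68 ≥ 6 months
Not all requirements met → denied.

Denied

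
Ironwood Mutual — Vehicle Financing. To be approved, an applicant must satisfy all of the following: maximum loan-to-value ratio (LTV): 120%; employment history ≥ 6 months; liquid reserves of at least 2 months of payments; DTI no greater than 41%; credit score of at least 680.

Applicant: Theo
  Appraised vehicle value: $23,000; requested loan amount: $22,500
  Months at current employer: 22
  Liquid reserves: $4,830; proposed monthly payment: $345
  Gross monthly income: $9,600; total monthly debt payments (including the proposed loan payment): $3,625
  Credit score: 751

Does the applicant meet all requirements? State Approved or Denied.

LTV = 22,500/23,000 = 97.8% ≤ 120%
Employment 22 ≥ 6 months
Reserves = 4,830/345 = 14.0 months ≥ 2
DTI: 3,625 ÷ 9,600 = 37.8%, within the 41% cap
Credit score 751 ≥ 680 (meets)
All criteria satisfied.

Approved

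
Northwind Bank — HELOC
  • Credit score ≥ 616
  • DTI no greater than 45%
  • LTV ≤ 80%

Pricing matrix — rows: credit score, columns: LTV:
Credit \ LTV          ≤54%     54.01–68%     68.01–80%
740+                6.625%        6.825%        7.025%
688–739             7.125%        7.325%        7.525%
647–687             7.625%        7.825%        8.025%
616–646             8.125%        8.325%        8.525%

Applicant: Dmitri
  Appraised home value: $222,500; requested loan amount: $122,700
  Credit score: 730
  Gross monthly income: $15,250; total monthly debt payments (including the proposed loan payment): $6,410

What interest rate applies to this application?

7.325%

Credit score 730 ≥ 616; Debt-to-income = 6,410/15,250 = 42% — meets 45% limit
Loan-to-value = 122,700/222,500 = 55.1% — pass (80% max)
Credit 730 → row 688–739; LTV 55.1% → column 54.01–68%. Grid cell → 7.325%.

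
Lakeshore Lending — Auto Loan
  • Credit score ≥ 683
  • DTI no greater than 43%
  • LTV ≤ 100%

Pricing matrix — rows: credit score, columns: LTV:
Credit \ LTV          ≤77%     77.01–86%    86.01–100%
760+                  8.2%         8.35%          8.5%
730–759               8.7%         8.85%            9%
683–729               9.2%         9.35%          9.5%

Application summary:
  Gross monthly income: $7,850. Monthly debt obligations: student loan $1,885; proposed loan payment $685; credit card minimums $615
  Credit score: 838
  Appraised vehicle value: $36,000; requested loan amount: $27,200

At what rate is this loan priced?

Credit score 838 ≥ 683; Total monthly debts = (1,885 + 685 + 615) = 3,185. DTI: 3,185 ÷ 7,850 = 40.6%, within the 43% cap
LTV = 27,200/36,000 = 75.6% ≤ 100%
Score 838 is in the 760+ band; LTV 75.6% is in the ≤77% band → 8.2%.

8.2%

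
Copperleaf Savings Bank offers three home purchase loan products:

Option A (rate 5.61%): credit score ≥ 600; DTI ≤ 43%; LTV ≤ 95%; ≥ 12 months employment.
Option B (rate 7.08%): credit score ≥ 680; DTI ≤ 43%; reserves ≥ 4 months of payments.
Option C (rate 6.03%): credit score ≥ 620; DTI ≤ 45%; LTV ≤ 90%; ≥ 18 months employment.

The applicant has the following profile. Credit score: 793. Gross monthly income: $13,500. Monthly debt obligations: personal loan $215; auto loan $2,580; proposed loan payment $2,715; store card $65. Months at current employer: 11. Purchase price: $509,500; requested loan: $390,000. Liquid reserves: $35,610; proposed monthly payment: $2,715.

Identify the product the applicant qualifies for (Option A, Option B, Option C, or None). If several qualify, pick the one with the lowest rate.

Total debts = (215 + 2,580 + 2,715 + 65) = 5,575; DTI = 5,575/13,500 = 41.3%.
LTV = 390,000/509,500 = 76.5%.
Reserves = 35,610/2,715 = 13.1 months.
Option A: score 793 ≥ 600; DTI 41.3% ≤ 43%; LTV 76.5% ≤ 95%; employment 11 < 12 mo → does not qualify.
Option B: score 793 ≥ 680; DTI 41.3% ≤ 43%; reserves 13.1 ≥ 4 mo → qualifies.
Option C: score 793 ≥ 620; DTI 41.3% ≤ 45%; LTV 76.5% ≤ 90%; employment 11 < 18 mo → does not qualify.

Option B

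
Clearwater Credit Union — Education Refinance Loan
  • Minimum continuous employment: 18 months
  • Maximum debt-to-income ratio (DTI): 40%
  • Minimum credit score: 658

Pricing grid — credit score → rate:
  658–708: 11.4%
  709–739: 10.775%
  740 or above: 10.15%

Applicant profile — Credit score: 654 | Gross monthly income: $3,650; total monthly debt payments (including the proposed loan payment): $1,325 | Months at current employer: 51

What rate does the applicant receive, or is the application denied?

Denied

Credit score 654 < 658 (below minimum)
DTI: 1,325 ÷ 3,650 = 36.3%, within the 40% cap
Employment 51 ≥ 18 months
Not all requirements met → denied.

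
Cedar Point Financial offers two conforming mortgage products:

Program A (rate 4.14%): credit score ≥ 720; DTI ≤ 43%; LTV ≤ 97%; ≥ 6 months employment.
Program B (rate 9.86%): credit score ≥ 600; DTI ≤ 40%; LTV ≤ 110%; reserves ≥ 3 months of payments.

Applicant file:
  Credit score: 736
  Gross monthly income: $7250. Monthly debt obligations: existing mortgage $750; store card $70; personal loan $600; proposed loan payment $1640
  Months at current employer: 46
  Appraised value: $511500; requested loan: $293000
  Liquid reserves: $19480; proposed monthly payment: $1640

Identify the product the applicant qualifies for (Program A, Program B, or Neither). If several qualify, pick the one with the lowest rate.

Total debts = (750 + 70 + 600 + 1,640) = 3,060; DTI = 3,060/7,250 = 42.2%.
LTV = 293,000/511,500 = 57.3%.
Reserves = 19,480/1,640 = 11.9 months.
Program A: score 736 ≥ 720; DTI 42.2% ≤ 43%; LTV 57.3% ≤ 97%; employment 46 ≥ 6 mo → qualifies.
Program B: score 736 ≥ 600; DTI 42.2% > 40%; LTV 57.3% ≤ 110%; reserves 11.9 ≥ 3 mo → does not qualify.

Program A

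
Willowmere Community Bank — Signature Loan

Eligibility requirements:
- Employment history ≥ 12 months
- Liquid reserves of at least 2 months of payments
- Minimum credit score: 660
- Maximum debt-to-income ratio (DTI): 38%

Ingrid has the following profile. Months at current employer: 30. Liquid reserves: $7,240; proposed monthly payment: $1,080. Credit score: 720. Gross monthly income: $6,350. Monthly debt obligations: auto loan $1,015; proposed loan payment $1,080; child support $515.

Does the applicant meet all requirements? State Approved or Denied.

Employment 30 ≥ 12 months
Liquid reserves cover 7,240/1,080 = 6.7 months — ≥ 2 required
Credit score 720 ≥ 660 (meets)
Total monthly debts = (1,015 + 1,080 + 515) = 2,610. Debt-to-income = 2,610/6,350 = 41.1% — over 38% limit
Fails on DTI.

Denied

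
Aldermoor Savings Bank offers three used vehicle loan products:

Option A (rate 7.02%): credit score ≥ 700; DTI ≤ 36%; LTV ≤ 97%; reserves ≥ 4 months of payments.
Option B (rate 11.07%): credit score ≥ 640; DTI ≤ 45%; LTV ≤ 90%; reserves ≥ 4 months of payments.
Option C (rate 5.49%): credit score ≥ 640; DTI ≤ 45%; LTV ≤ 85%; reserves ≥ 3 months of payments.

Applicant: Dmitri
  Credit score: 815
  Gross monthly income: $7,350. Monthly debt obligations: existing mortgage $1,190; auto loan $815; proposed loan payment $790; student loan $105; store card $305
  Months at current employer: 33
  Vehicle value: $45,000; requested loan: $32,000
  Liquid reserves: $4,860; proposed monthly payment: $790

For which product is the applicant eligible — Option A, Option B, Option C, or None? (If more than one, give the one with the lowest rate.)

Option C

Total debts = (1,190 + 815 + 790 + 105 + 305) = 3,205; DTI = 3,205/7,350 = 43.6%.
LTV = 32,000/45,000 = 71.1%.
Reserves = 4,860/790 = 6.2 months.
Option A: score 815 ≥ 700; DTI 43.6% > 36%; LTV 71.1% ≤ 97%; reserves 6.2 ≥ 4 mo → does not qualify.
Option B: score 815 ≥ 640; DTI 43.6% ≤ 45%; LTV 71.1% ≤ 90%; reserves 6.2 ≥ 4 mo → qualifies.
Option C: score 815 ≥ 640; DTI 43.6% ≤ 45%; LTV 71.1% ≤ 85%; reserves 6.2 ≥ 3 mo → qualifies.
Qualifying: Option B, Option C. Lowest rate is 5.49% → Option C.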